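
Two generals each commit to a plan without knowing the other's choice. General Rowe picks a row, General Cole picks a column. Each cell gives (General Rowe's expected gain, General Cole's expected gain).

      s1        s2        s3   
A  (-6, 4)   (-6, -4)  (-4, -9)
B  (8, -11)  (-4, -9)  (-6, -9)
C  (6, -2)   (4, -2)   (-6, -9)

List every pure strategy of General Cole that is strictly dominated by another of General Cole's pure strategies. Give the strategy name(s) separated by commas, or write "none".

s1 is not dominated — it holds its own against s2 at A (4>-4); s3 at A (4>-9).
s2 is not dominated — it holds its own against s1 at B (-9>-11); s3 at A (-4>-9).
s3: no other strategy beats it everywhere (s1 at B (-9>-11); s2 at B (-9=-9)).

none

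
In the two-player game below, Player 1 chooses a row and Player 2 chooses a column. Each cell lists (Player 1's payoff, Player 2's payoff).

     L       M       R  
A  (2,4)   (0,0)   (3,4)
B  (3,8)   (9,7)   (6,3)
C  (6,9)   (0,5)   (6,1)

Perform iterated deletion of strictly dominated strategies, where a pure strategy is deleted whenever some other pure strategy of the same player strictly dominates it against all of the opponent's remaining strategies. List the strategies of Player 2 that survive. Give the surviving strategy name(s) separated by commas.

L

Row A is eliminated: B beats it against every remaining column (L: 3>2, M: 9>0, R: 6>3).
For Player 2, L strictly dominates M on the remaining rows (B: 8>7, C: 9>5); eliminate M.
For Player 2, L strictly dominates R on the remaining rows (B: 8>3, C: 9>1); eliminate R.
Row B is eliminated: C beats it against every remaining column (L: 6>3).
Among the remaining strategies, none is strictly dominated by another pure strategy of the same player, so the elimination stops.
Surviving strategies — Player 1: {C}; Player 2: {L}.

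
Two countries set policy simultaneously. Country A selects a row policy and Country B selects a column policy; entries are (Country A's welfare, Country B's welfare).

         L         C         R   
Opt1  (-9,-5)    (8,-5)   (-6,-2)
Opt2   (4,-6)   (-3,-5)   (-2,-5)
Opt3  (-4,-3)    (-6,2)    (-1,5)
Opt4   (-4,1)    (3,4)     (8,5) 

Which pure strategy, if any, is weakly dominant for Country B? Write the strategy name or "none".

R

R vs L: Opt1: -2>-5, Opt2: -5>-6, Opt3: 5>-3, Opt4: 5>1.
R vs C: Opt1: -2>-5, Opt2: -5=-5, Opt3: 5>2, Opt4: 5>4.
R is at least as good as every other strategy against every opponent action, so it is weakly dominant.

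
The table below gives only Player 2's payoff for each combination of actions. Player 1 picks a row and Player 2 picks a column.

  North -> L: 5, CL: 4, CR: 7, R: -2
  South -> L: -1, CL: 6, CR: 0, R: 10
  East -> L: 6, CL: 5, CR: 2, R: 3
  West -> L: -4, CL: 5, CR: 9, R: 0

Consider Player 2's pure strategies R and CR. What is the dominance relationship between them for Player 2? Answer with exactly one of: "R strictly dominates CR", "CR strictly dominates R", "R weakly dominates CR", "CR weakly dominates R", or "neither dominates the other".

neither dominates the other

Compare R to CR across every action of Player 1: North: -2<7, South: 10>0, East: 3>2, West: 0<9.
R does better at South, East but worse at North, West; neither strategy dominates the other.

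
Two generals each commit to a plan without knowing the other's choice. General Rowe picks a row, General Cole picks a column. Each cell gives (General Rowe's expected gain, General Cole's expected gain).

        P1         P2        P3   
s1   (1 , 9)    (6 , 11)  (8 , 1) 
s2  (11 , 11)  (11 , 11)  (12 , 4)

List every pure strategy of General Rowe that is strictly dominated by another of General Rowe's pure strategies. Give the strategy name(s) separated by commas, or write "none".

s1

s1: dominated, since s2 does at least as well everywhere (P1: 11>1, P2: 11>6, P3: 12>8).
Nothing dominates s2: s1 at P1 (11>1).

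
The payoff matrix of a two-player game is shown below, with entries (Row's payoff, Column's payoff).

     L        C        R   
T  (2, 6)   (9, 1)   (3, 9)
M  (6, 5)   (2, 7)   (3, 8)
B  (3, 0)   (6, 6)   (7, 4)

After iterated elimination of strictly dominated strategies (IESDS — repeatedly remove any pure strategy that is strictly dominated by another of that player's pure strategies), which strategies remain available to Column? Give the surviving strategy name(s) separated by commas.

C, R

Column L is eliminated: R beats it against every remaining row (T: 9>6, M: 8>5, B: 4>0).
Row's strategy M is strictly dominated by B (C: 6>2, R: 7>3) and is removed.
Among the remaining strategies, none is strictly dominated by another pure strategy of the same player, so the elimination stops.
Surviving strategies — Row: {T, B}; Column: {C, R}.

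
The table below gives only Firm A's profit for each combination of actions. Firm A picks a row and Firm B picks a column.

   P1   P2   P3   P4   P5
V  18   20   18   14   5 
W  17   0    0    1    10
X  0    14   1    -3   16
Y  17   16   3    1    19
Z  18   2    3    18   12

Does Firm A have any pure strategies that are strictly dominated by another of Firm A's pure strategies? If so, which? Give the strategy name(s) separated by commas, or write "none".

V: no other strategy beats it everywhere (W at P1 (18>17); X at P1 (18>0); Y at P1 (18>17); Z at P1 (18=18)).
Z strictly dominates W — P1: 18>17, P2: 2>0, P3: 3>0, P4: 18>1, P5: 12>10.
Y strictly dominates X — P1: 17>0, P2: 16>14, P3: 3>1, P4: 1>-3, P5: 19>16.
Y is not dominated — it holds its own against V at P5 (19>5); W at P1 (17=17); X at P1 (17>0); Z at P2 (16>2).
Z is not dominated — it holds its own against V at P1 (18=18); W at P1 (18>17); X at P1 (18>0); Y at P1 (18>17).

W, X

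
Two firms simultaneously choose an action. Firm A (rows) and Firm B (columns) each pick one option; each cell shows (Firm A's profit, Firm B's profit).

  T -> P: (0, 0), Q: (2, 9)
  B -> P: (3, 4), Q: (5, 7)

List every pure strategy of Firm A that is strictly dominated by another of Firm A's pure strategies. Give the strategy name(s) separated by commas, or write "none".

T: dominated, since B does at least as well everywhere (P: 3>0, Q: 5>2).
Nothing dominates B: T at P (3>0).

T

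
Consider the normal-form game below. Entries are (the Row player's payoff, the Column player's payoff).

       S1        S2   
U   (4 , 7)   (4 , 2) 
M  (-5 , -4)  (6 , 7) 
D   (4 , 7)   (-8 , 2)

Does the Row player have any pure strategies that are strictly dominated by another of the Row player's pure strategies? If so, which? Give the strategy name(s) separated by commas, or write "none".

none

Nothing dominates U: M at S1 (4>-5); D at S1 (4=4).
M is not dominated — it holds its own against U at S2 (6>4); D at S2 (6>-8).
D is not dominated — it holds its own against U at S1 (4=4); M at S1 (4>-5).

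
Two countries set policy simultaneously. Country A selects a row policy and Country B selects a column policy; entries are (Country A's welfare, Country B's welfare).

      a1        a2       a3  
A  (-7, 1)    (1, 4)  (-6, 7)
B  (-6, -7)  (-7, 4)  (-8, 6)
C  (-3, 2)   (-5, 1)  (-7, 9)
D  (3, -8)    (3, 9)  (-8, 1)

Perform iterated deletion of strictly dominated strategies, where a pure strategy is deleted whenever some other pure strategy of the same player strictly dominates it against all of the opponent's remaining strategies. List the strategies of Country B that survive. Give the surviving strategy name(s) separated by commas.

a2, a3

Country A's strategy B is strictly dominated by C (a1: -3>-6, a2: -5>-7, a3: -7>-8) and is removed.
For Country B, a3 strictly dominates a1 on the remaining rows (A: 7>1, C: 9>2, D: 1>-8); eliminate a1.
For Country A, A strictly dominates C on the remaining columns (a2: 1>-5, a3: -6>-7); eliminate C.
Among the remaining strategies, none is strictly dominated by another pure strategy of the same player, so the elimination stops.
Surviving strategies — Country A: {A, D}; Country B: {a2, a3}.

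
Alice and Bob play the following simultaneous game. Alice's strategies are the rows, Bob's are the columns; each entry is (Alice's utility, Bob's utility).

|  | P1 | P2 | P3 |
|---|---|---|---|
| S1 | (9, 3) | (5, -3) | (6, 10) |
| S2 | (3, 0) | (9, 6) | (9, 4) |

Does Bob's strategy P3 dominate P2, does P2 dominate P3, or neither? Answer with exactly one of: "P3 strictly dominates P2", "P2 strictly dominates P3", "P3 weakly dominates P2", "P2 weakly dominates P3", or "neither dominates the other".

Compare P3 to P2 across every action of Alice: S1: 10>-3, S2: 4<6.
P3 does better at S1 but worse at S2; neither strategy dominates the other.

neither dominates the other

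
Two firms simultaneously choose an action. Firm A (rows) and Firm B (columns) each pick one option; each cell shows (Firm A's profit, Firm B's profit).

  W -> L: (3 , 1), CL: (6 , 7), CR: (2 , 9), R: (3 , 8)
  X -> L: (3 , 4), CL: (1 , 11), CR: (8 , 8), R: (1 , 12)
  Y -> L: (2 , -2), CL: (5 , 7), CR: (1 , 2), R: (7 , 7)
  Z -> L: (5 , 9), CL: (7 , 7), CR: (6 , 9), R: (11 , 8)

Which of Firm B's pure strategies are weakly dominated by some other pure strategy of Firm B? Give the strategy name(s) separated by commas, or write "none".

L, CL

CR weakly dominates L — W: 9>1, X: 8>4, Y: 2>-2, Z: 9=9.
CL is weakly dominated by R (W: 8>7, X: 12>11, Y: 7=7, Z: 8>7).
Nothing dominates CR: L at W (9>1); CL at W (9>7); R at W (9>8).
Nothing dominates R: L at W (8>1); CL at W (8>7); CR at X (12>8).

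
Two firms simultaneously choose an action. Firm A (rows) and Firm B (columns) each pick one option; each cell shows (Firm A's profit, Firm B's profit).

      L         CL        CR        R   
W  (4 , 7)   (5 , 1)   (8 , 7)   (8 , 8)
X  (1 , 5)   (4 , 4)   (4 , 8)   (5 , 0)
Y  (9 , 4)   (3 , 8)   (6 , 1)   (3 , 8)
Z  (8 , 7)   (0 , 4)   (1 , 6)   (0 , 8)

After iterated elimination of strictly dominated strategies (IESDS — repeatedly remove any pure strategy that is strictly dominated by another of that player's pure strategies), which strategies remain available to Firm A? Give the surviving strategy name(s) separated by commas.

For Firm A, W strictly dominates X on the remaining columns (L: 4>1, CL: 5>4, CR: 8>4, R: 8>5); eliminate X.
For Firm A, Y strictly dominates Z on the remaining columns (L: 9>8, CL: 3>0, CR: 6>1, R: 3>0); eliminate Z.
For Firm B, R strictly dominates L on the remaining rows (W: 8>7, Y: 8>4); eliminate L.
Firm A's strategy Y is strictly dominated by W (CL: 5>3, CR: 8>6, R: 8>3) and is removed.
Column CL is eliminated: CR beats it against every remaining row (W: 7>1).
For Firm B, R strictly dominates CR on the remaining rows (W: 8>7); eliminate CR.
Among the remaining strategies, none is strictly dominated by another pure strategy of the same player, so the elimination stops.
Surviving strategies — Firm A: {W}; Firm B: {R}.

W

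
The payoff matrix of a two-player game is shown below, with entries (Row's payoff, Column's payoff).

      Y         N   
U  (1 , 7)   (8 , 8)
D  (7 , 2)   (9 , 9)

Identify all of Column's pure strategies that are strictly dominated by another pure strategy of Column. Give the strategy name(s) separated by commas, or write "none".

Y is strictly dominated by N (U: 8>7, D: 9>2).
N: no other strategy beats it everywhere (Y at U (8>7)).

Y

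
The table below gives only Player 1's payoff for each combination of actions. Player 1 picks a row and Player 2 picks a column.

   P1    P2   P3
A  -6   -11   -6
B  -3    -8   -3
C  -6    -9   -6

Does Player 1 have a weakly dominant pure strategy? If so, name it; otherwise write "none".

B vs A: P1: -3>-6, P2: -8>-11, P3: -3>-6.
B vs C: P1: -3>-6, P2: -8>-9, P3: -3>-6.
B is at least as good as every other strategy against every opponent action, so it is weakly dominant.

B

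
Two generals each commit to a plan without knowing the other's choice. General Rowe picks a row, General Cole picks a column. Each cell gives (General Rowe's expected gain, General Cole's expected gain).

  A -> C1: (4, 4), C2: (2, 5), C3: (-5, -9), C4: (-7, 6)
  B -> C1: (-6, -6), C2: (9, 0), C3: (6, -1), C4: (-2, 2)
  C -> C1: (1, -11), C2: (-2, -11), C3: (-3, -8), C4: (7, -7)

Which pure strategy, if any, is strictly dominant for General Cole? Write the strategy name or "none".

C4

C4 vs C1: A: 6>4, B: 2>-6, C: -7>-11.
C4 vs C2: A: 6>5, B: 2>0, C: -7>-11.
C4 vs C3: A: 6>-9, B: 2>-1, C: -7>-8.
C4 strictly beats every other strategy against every opponent action, so it is strictly dominant.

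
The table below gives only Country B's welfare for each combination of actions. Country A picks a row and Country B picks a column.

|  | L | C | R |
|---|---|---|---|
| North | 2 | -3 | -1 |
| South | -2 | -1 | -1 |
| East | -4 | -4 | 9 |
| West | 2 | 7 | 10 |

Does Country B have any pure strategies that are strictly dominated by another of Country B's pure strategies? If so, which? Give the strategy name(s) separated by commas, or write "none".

L is not dominated — it holds its own against C at North (2>-3); R at North (2>-1).
C is not dominated — it holds its own against L at South (-1>-2); R at South (-1=-1).
R: no other strategy beats it everywhere (L at South (-1>-2); C at North (-1>-3)).

none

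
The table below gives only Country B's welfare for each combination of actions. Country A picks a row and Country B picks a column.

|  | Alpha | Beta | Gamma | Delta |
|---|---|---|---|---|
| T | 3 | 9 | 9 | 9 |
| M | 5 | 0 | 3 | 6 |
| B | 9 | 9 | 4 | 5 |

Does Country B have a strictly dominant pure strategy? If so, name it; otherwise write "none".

none

Alpha fails to dominate Beta at T (3<9).
Beta fails to dominate Alpha at M (0<5).
Gamma fails to dominate Alpha at M (3<5).
Delta fails to dominate Alpha at B (5<9).
No single strategy dominates all the others.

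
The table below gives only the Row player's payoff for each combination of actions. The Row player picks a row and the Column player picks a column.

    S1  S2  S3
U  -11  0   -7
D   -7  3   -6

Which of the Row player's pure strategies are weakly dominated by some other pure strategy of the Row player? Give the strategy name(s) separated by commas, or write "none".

U

U: dominated, since D does at least as well everywhere (S1: -7>-11, S2: 3>0, S3: -6>-7).
Nothing dominates D: U at S1 (-7>-11).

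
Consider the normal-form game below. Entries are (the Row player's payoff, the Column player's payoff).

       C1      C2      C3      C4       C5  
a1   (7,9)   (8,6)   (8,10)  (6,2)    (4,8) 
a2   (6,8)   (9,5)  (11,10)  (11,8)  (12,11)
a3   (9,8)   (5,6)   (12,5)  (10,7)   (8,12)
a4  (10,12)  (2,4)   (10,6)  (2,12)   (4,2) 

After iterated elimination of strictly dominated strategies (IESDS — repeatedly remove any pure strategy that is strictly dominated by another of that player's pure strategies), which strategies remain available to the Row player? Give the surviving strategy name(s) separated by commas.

a2, a3, a4

Column C2 is eliminated: C1 beats it against every remaining row (a1: 9>6, a2: 8>5, a3: 8>6, a4: 12>4).
For the Row player, a3 strictly dominates a1 on the remaining columns (C1: 9>7, C3: 12>8, C4: 10>6, C5: 8>4); eliminate a1.
Among the remaining strategies, none is strictly dominated by another pure strategy of the same player, so the elimination stops.
Surviving strategies — the Row player: {a2, a3, a4}; the Column player: {C1, C3, C4, C5}.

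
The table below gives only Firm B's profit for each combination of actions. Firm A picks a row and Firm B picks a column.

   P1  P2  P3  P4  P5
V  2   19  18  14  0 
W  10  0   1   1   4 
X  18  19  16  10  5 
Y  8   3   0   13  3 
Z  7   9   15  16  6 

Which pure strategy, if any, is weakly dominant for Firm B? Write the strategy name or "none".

P1 fails to dominate P2 at V (2<19).
P2 fails to dominate P1 at W (0<10).
P3 fails to dominate P1 at W (1<10).
P4 fails to dominate P1 at W (1<10).
P5 fails to dominate P1 at V (0<2).
No single strategy dominates all the others.

none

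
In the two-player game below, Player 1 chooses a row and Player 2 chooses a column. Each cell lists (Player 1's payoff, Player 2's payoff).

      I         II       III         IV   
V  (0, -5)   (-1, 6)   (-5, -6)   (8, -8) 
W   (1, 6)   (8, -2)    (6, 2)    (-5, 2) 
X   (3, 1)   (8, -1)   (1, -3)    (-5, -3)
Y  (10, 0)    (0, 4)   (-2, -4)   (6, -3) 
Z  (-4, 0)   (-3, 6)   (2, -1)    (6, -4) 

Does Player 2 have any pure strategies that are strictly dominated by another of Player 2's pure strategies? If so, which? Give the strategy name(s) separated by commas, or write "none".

Nothing dominates I: II at W (6>-2); III at V (-5>-6); IV at V (-5>-8).
Nothing dominates II: I at V (6>-5); III at V (6>-6); IV at V (6>-8).
I strictly dominates III — V: -5>-6, W: 6>2, X: 1>-3, Y: 0>-4, Z: 0>-1.
IV is strictly dominated by I (V: -5>-8, W: 6>2, X: 1>-3, Y: 0>-3, Z: 0>-4).

III, IV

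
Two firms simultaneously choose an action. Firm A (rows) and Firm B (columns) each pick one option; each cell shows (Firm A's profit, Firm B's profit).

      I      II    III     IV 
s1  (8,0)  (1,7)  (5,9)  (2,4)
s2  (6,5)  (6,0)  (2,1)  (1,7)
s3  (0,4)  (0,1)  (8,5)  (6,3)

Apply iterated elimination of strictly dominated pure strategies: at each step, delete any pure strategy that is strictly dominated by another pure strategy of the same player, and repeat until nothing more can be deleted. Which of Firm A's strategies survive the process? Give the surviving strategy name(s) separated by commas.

Column II is eliminated: III beats it against every remaining row (s1: 9>7, s2: 1>0, s3: 5>1).
For Firm A, s1 strictly dominates s2 on the remaining columns (I: 8>6, III: 5>2, IV: 2>1); eliminate s2.
Firm B's strategy I is strictly dominated by III (s1: 9>0, s3: 5>4) and is removed.
Row s1 is eliminated: s3 beats it against every remaining column (III: 8>5, IV: 6>2).
Firm B's strategy IV is strictly dominated by III (s3: 5>3) and is removed.
Among the remaining strategies, none is strictly dominated by another pure strategy of the same player, so the elimination stops.
Surviving strategies — Firm A: {s3}; Firm B: {III}.

s3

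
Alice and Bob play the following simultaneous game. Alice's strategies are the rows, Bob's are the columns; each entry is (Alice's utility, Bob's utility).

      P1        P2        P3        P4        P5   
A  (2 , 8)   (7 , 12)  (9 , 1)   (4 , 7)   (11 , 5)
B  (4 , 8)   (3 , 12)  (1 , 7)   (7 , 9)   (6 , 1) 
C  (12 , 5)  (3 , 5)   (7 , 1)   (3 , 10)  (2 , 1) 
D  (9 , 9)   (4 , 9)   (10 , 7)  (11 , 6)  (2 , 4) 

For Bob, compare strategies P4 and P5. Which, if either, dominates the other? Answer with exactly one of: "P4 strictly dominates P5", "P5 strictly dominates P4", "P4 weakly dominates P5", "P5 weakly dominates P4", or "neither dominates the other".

Compare P4 to P5 across each choice by Alice: A: 7>5, B: 9>1, C: 10>1, D: 6>4.
Every comparison favours P4, so P4 strictly dominates P5.

P4 strictly dominates P5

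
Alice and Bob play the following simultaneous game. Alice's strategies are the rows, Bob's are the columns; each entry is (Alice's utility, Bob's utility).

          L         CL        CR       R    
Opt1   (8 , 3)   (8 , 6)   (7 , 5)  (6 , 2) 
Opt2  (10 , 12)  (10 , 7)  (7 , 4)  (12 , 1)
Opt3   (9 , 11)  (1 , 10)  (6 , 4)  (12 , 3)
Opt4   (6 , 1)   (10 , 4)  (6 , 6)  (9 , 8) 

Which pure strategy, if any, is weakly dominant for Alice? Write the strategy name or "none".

Opt2

Opt2 vs Opt1: L: 10>8, CL: 10>8, CR: 7=7, R: 12>6.
Opt2 vs Opt3: L: 10>9, CL: 10>1, CR: 7>6, R: 12=12.
Opt2 vs Opt4: L: 10>6, CL: 10=10, CR: 7>6, R: 12>9.
Opt2 is at least as good as every other strategy against every opponent action, so it is weakly dominant.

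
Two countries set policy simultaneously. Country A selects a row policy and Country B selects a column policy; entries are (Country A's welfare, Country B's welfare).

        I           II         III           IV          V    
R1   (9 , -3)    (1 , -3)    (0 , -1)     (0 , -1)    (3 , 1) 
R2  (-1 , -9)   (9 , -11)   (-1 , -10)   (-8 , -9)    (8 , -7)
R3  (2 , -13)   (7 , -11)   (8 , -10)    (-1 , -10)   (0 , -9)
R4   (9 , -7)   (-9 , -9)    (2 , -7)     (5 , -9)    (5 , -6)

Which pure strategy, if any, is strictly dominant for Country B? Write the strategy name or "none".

V vs I: R1: 1>-3, R2: -7>-9, R3: -9>-13, R4: -6>-7.
V vs II: R1: 1>-3, R2: -7>-11, R3: -9>-11, R4: -6>-9.
V vs III: R1: 1>-1, R2: -7>-10, R3: -9>-10, R4: -6>-7.
V vs IV: R1: 1>-1, R2: -7>-9, R3: -9>-10, R4: -6>-9.
V strictly beats every other strategy against every opponent action, so it is strictly dominant.

V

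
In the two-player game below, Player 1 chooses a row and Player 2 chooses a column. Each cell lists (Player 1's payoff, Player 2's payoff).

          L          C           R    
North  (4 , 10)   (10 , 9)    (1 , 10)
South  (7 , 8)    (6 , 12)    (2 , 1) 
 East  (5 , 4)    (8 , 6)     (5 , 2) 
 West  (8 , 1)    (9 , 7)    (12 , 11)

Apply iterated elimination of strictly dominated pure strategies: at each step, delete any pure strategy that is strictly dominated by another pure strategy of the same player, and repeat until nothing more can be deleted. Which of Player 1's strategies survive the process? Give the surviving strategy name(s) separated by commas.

West

For Player 1, West strictly dominates South on the remaining columns (L: 8>7, C: 9>6, R: 12>2); eliminate South.
Player 1's strategy East is strictly dominated by West (L: 8>5, C: 9>8, R: 12>5) and is removed.
Column C is eliminated: R beats it against every remaining row (North: 10>9, West: 11>7).
Row North is eliminated: West beats it against every remaining column (L: 8>4, R: 12>1).
Column L is eliminated: R beats it against every remaining row (West: 11>1).
Among the remaining strategies, none is strictly dominated by another pure strategy of the same player, so the elimination stops.
Surviving strategies — Player 1: {West}; Player 2: {R}.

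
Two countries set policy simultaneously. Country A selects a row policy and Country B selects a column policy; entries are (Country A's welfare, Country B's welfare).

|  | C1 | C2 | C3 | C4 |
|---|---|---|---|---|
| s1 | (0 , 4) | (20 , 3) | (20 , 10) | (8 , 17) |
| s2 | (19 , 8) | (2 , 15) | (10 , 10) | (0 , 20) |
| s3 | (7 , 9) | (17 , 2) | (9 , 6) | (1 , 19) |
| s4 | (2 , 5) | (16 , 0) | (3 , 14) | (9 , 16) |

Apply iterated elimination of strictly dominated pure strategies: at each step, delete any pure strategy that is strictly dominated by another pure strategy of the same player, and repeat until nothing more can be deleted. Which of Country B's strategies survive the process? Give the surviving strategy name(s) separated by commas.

Column C1 is eliminated: C4 beats it against every remaining row (s1: 17>4, s2: 20>8, s3: 19>9, s4: 16>5).
Row s2 is eliminated: s1 beats it against every remaining column (C2: 20>2, C3: 20>10, C4: 8>0).
Country A's strategy s3 is strictly dominated by s1 (C2: 20>17, C3: 20>9, C4: 8>1) and is removed.
Country B's strategy C2 is strictly dominated by C3 (s1: 10>3, s4: 14>0) and is removed.
Country B's strategy C3 is strictly dominated by C4 (s1: 17>10, s4: 16>14) and is removed.
Country A's strategy s1 is strictly dominated by s4 (C4: 9>8) and is removed.
Among the remaining strategies, none is strictly dominated by another pure strategy of the same player, so the elimination stops.
Surviving strategies — Country A: {s4}; Country B: {C4}.

C4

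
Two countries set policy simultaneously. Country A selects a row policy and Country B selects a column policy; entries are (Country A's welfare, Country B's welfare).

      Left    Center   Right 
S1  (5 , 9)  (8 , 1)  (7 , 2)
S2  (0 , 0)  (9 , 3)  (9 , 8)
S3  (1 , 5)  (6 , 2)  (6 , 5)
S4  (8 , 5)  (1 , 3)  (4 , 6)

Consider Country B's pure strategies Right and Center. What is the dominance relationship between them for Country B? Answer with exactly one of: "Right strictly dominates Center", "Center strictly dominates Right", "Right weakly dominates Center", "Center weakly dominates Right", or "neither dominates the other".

Right strictly dominates Center

Compare Right to Center across each opponent action: S1: 2>1, S2: 8>3, S3: 5>2, S4: 6>3.
Every comparison favours Right, so Right strictly dominates Center.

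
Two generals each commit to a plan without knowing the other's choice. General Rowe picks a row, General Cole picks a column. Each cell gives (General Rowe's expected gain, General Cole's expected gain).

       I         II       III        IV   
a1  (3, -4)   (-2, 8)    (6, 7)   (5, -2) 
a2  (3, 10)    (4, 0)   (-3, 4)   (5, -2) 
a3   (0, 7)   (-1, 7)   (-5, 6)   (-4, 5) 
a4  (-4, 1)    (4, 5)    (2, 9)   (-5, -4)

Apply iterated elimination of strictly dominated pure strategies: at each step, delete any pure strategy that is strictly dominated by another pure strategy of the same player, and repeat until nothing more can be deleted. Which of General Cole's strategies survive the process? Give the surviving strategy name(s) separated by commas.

I, II, III

For General Rowe, a2 strictly dominates a3 on the remaining columns (I: 3>0, II: 4>-1, III: -3>-5, IV: 5>-4); eliminate a3.
For General Cole, II strictly dominates IV on the remaining rows (a1: 8>-2, a2: 0>-2, a4: 5>-4); eliminate IV.
Among the remaining strategies, none is strictly dominated by another pure strategy of the same player, so the elimination stops.
Surviving strategies — General Rowe: {a1, a2, a4}; General Cole: {I, II, III}.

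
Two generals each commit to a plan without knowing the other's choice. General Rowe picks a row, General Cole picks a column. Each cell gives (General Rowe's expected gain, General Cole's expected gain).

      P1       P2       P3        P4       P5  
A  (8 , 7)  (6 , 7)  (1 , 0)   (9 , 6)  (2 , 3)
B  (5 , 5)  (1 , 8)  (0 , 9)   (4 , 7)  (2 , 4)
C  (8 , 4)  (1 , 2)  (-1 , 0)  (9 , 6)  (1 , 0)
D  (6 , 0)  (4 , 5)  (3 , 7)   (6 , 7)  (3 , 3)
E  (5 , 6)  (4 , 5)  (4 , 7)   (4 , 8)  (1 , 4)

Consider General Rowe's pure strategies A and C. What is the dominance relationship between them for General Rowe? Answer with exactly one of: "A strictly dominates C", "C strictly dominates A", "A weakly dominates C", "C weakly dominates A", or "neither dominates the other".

A's payoffs vs C's, by General Cole's action — P1: 8=8, P2: 6>1, P3: 1>-1, P4: 9=9, P5: 2>1.
A is at least as good everywhere and strictly better somewhere (tied only at P1, P4), so A weakly but not strictly dominates C.

A weakly dominates C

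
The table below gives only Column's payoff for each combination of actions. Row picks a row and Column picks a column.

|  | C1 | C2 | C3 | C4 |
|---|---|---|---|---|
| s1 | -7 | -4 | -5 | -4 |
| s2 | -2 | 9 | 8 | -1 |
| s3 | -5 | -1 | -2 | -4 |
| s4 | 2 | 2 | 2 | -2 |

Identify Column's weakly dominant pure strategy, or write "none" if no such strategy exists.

C2

C2 vs C1: s1: -4>-7, s2: 9>-2, s3: -1>-5, s4: 2=2.
C2 vs C3: s1: -4>-5, s2: 9>8, s3: -1>-2, s4: 2=2.
C2 vs C4: s1: -4=-4, s2: 9>-1, s3: -1>-4, s4: 2>-2.
C2 is at least as good as every other strategy against every opponent action, so it is weakly dominant.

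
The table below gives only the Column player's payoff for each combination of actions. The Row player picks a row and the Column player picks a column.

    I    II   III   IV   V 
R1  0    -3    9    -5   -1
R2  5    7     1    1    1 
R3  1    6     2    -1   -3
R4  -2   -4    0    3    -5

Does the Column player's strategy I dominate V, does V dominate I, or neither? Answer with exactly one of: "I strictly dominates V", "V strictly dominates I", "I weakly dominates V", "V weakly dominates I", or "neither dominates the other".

I's payoffs vs V's, by the Row player's action — R1: 0>-1, R2: 5>1, R3: 1>-3, R4: -2>-5.
Every comparison favours I, so I strictly dominates V.

I strictly dominates V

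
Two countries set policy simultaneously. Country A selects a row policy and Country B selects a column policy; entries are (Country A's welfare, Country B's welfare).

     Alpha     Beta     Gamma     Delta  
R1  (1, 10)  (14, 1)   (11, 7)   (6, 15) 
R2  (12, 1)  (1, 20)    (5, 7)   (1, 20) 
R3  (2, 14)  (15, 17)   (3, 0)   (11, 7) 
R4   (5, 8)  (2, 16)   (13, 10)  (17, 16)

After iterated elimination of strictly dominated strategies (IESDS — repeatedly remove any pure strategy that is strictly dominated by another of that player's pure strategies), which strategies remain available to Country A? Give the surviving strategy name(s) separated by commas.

R3, R4

Country B's strategy Gamma is strictly dominated by Delta (R1: 15>7, R2: 20>7, R3: 7>0, R4: 16>10) and is removed.
For Country A, R3 strictly dominates R1 on the remaining columns (Alpha: 2>1, Beta: 15>14, Delta: 11>6); eliminate R1.
For Country B, Beta strictly dominates Alpha on the remaining rows (R2: 20>1, R3: 17>14, R4: 16>8); eliminate Alpha.
Row R2 is eliminated: R3 beats it against every remaining column (Beta: 15>1, Delta: 11>1).
Among the remaining strategies, none is strictly dominated by another pure strategy of the same player, so the elimination stops.
Surviving strategies — Country A: {R3, R4}; Country B: {Beta, Delta}.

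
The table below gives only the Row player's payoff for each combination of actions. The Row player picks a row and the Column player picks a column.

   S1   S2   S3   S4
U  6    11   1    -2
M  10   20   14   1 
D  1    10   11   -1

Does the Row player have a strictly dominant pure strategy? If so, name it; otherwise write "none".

M vs U: S1: 10>6, S2: 20>11, S3: 14>1, S4: 1>-2.
M vs D: S1: 10>1, S2: 20>10, S3: 14>11, S4: 1>-1.
M strictly beats every other strategy against every opponent action, so it is strictly dominant.

M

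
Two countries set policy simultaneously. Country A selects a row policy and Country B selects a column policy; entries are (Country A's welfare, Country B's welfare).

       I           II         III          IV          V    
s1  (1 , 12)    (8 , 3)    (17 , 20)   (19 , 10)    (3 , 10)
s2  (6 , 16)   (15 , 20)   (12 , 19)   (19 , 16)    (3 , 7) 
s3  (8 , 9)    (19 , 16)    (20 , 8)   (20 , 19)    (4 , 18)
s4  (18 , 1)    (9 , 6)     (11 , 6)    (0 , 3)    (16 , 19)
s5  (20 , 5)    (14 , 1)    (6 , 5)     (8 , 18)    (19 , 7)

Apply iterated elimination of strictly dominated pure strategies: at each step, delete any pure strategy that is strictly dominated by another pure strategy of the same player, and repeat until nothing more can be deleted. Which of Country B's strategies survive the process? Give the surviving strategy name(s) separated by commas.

Country A's strategy s1 is strictly dominated by s3 (I: 8>1, II: 19>8, III: 20>17, IV: 20>19, V: 4>3) and is removed.
Country A's strategy s2 is strictly dominated by s3 (I: 8>6, II: 19>15, III: 20>12, IV: 20>19, V: 4>3) and is removed.
Country B's strategy I is strictly dominated by IV (s3: 19>9, s4: 3>1, s5: 18>5) and is removed.
For Country B, V strictly dominates II on the remaining rows (s3: 18>16, s4: 19>6, s5: 7>1); eliminate II.
Column III is eliminated: V beats it against every remaining row (s3: 18>8, s4: 19>6, s5: 7>5).
Row s4 is eliminated: s5 beats it against every remaining column (IV: 8>0, V: 19>16).
Column V is eliminated: IV beats it against every remaining row (s3: 19>18, s5: 18>7).
Row s5 is eliminated: s3 beats it against every remaining column (IV: 20>8).
Among the remaining strategies, none is strictly dominated by another pure strategy of the same player, so the elimination stops.
Surviving strategies — Country A: {s3}; Country B: {IV}.

IV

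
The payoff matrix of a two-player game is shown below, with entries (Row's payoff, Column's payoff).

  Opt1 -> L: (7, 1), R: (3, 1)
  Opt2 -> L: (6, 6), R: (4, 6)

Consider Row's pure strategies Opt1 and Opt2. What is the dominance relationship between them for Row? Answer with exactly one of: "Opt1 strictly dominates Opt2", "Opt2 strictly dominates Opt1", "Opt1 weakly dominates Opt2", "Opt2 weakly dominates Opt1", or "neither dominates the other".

neither dominates the other

Compare Opt1 to Opt2 across each opponent action: L: 7>6, R: 3<4.
Opt1 does better at L but worse at R; neither strategy dominates the other.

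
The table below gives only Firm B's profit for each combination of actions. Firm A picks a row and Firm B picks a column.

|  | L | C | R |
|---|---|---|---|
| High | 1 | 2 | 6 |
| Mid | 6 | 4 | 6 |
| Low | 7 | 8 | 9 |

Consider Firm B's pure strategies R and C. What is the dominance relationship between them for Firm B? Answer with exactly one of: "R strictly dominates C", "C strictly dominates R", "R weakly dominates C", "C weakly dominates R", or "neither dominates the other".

R's payoffs vs C's, by Firm A's action — High: 6>2, Mid: 6>4, Low: 9>8.
Every comparison favours R, so R strictly dominates C.

R strictly dominates C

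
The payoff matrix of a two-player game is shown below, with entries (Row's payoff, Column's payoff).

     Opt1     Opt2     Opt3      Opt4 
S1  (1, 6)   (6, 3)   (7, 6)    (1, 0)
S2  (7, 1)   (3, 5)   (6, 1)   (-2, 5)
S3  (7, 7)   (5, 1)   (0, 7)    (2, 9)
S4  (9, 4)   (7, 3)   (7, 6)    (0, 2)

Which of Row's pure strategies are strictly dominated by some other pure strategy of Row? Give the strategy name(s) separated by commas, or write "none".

S2

Nothing dominates S1: S2 at Opt2 (6>3); S3 at Opt2 (6>5); S4 at Opt3 (7=7).
S2 is strictly dominated by S4 (Opt1: 9>7, Opt2: 7>3, Opt3: 7>6, Opt4: 0>-2).
Nothing dominates S3: S1 at Opt1 (7>1); S2 at Opt1 (7=7); S4 at Opt4 (2>0).
S4: no other strategy beats it everywhere (S1 at Opt1 (9>1); S2 at Opt1 (9>7); S3 at Opt1 (9>7)).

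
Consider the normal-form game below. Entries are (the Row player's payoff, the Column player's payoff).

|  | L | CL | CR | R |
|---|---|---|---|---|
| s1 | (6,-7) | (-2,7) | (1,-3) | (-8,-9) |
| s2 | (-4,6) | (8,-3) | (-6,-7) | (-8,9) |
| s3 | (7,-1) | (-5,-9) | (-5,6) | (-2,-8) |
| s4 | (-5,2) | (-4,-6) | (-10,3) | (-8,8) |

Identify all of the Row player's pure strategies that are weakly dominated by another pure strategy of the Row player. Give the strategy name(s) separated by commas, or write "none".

s1: no other strategy beats it everywhere (s2 at L (6>-4); s3 at CL (-2>-5); s4 at L (6>-5)).
Nothing dominates s2: s1 at CL (8>-2); s3 at CL (8>-5); s4 at L (-4>-5).
Nothing dominates s3: s1 at L (7>6); s2 at L (7>-4); s4 at L (7>-5).
s4: dominated, since s1 does at least as well everywhere (L: 6>-5, CL: -2>-4, CR: 1>-10, R: -8=-8).

s4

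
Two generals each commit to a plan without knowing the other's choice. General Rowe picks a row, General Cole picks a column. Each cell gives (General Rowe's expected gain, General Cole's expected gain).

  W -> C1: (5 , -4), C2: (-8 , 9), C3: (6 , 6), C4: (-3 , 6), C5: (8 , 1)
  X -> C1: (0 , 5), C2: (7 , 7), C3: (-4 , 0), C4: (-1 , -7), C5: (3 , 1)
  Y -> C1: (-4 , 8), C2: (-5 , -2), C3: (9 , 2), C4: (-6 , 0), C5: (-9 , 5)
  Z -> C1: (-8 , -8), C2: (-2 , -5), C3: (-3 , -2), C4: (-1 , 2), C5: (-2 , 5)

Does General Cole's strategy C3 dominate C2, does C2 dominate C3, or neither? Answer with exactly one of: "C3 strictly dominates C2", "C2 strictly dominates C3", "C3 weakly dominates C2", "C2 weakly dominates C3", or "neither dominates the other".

neither dominates the other

C3's payoffs vs C2's, by General Rowe's action — W: 6<9, X: 0<7, Y: 2>-2, Z: -2>-5.
C3 does better at Y, Z but worse at W, X; neither strategy dominates the other.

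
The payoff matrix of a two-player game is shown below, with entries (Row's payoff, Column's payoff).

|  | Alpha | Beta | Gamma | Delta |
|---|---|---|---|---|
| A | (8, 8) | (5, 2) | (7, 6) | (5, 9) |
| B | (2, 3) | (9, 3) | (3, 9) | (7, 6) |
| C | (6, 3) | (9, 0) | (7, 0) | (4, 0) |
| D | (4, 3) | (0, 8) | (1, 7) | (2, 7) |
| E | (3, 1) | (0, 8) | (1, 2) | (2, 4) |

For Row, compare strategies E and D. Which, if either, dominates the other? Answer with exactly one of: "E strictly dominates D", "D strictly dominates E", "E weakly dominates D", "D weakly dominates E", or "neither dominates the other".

D weakly dominates E

E's payoffs vs D's, by Column's action — Alpha: 3<4, Beta: 0=0, Gamma: 1=1, Delta: 2=2.
D is at least as good everywhere and strictly better somewhere (tied at Beta, Gamma, Delta), so D weakly dominates E.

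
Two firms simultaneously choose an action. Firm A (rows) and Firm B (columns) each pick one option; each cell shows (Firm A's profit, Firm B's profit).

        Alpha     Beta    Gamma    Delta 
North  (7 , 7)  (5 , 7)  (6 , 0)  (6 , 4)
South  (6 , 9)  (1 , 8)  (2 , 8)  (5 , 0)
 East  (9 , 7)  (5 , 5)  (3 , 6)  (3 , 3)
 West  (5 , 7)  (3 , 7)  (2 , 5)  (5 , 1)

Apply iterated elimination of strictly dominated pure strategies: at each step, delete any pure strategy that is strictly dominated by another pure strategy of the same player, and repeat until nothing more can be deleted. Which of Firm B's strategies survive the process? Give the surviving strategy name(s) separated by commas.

For Firm A, North strictly dominates South on the remaining columns (Alpha: 7>6, Beta: 5>1, Gamma: 6>2, Delta: 6>5); eliminate South.
For Firm A, North strictly dominates West on the remaining columns (Alpha: 7>5, Beta: 5>3, Gamma: 6>2, Delta: 6>5); eliminate West.
For Firm B, Alpha strictly dominates Gamma on the remaining rows (North: 7>0, East: 7>6); eliminate Gamma.
Firm B's strategy Delta is strictly dominated by Alpha (North: 7>4, East: 7>3) and is removed.
Among the remaining strategies, none is strictly dominated by another pure strategy of the same player, so the elimination stops.
Surviving strategies — Firm A: {North, East}; Firm B: {Alpha, Beta}.

Alpha, Beta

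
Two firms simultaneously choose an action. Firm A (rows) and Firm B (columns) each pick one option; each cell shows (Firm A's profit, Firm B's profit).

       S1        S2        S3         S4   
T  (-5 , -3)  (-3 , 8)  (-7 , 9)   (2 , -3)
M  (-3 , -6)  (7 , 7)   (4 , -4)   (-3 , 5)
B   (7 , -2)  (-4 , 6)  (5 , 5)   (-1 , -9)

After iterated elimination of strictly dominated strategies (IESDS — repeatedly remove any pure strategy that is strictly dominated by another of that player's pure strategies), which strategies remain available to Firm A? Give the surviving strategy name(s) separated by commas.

M

Firm B's strategy S1 is strictly dominated by S2 (T: 8>-3, M: 7>-6, B: 6>-2) and is removed.
For Firm B, S2 strictly dominates S4 on the remaining rows (T: 8>-3, M: 7>5, B: 6>-9); eliminate S4.
Firm A's strategy T is strictly dominated by M (S2: 7>-3, S3: 4>-7) and is removed.
Firm B's strategy S3 is strictly dominated by S2 (M: 7>-4, B: 6>5) and is removed.
For Firm A, M strictly dominates B on the remaining columns (S2: 7>-4); eliminate B.
Among the remaining strategies, none is strictly dominated by another pure strategy of the same player, so the elimination stops.
Surviving strategies — Firm A: {M}; Firm B: {S2}.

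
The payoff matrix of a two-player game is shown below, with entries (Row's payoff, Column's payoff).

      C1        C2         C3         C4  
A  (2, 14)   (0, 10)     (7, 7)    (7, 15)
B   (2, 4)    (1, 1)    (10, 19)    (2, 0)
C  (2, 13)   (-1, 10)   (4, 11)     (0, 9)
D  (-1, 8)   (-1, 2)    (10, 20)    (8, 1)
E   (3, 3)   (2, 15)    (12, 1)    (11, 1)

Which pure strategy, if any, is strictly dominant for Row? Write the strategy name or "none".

E

E vs A: C1: 3>2, C2: 2>0, C3: 12>7, C4: 11>7.
E vs B: C1: 3>2, C2: 2>1, C3: 12>10, C4: 11>2.
E vs C: C1: 3>2, C2: 2>-1, C3: 12>4, C4: 11>0.
E vs D: C1: 3>-1, C2: 2>-1, C3: 12>10, C4: 11>8.
E strictly beats every other strategy against every opponent action, so it is strictly dominant.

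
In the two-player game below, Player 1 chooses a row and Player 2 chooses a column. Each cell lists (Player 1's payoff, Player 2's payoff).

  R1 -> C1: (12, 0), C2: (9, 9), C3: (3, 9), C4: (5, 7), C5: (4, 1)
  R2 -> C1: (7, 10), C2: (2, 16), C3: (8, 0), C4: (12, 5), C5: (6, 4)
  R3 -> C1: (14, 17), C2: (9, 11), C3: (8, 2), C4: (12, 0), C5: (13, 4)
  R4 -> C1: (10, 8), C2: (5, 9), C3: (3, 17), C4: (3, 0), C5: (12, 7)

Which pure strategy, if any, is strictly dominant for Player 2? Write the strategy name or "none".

none

C1 fails to dominate C2 at R1 (0<9).
C2 fails to dominate C1 at R3 (11<17).
C3 fails to dominate C1 at R2 (0<10).
C4 fails to dominate C1 at R2 (5<10).
C5 fails to dominate C1 at R2 (4<10).
No single strategy dominates all the others.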